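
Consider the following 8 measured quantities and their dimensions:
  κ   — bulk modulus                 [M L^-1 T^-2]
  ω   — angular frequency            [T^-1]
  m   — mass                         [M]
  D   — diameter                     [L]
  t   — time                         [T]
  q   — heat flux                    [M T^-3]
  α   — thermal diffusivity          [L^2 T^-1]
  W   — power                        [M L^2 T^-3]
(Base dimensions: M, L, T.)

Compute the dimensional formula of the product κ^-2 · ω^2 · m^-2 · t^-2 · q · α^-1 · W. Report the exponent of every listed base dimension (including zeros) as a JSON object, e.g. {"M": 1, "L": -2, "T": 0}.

{"M": -2, "L": 2, "T": -5}

Dimensional matrix (M×L×T by κ×ω×m×D×t×q×α×W):
  M: [ 1  0  1  0  0  1  0  1]
  L: [-1  0  0  1  0  0  2  2]
  T: [-2 -1  0  0  1 -3 -1 -3]
  [M]: (-2)·1+(2)·0+(-2)·1+(-2)·0+(1)·1+(-1)·0+(1)·1 = -2
  [L]: (-2)·-1+(2)·0+(-2)·0+(-2)·0+(1)·0+(-1)·2+(1)·2 = 2
  [T]: (-2)·-2+(2)·-1+(-2)·0+(-2)·1+(1)·-3+(-1)·-1+(1)·-3 = -5
⇒ M^-2 L^2 T^-5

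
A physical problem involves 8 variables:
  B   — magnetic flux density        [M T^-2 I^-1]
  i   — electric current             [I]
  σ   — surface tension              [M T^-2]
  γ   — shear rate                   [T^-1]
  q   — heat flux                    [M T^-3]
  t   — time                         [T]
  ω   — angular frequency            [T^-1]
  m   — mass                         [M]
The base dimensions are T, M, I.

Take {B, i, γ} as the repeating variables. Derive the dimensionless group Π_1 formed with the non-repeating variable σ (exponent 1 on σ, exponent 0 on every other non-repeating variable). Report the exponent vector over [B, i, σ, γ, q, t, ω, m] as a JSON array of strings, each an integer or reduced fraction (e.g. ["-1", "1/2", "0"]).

["-1", "-1", "1", "0", "0", "0", "0", "0"]

Write exponents as rows T,M,I / cols B,i,σ,γ,q,t,ω,m:
  T: [-2  0 -2 -1 -3  1 -1  0]
  M: [ 1  0  1  0  1  0  0  1]
  I: [-1  1  0  0  0  0  0  0]
Echelon form has 3 nonzero rows (pivots: B,i,γ)
Repeat: B,i,γ; free: σ,q,t,ω,m
RREF:
  r0: [   1    0    1    0    1    0    0    1]
  r1: [   0    1    1    0    1    0    0    1]
  r2: [   0    0    0    1    1   -1    1   -2]
Fix exponent of σ at 1, q at 0, t at 0, ω at 0, m at 0; solve each RREF row for its pivot's exponent:
  r0: exp(B) + (1)·1 = 0 ⇒ exp(B) = -1
  r1: exp(i) + (1)·1 = 0 ⇒ exp(i) = -1
  r2: exp(γ) + (0)·1 = 0 ⇒ exp(γ) = 0
Π_1 = B^-1 · i^-1 · σ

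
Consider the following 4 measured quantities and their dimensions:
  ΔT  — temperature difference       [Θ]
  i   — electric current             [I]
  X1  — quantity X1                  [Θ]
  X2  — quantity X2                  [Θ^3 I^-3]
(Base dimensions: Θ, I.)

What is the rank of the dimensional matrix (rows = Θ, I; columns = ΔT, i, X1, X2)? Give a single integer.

Dimensional matrix (Θ×I by ΔT×i×X1×X2):
  Θ: [ 1  0  1  3]
  I: [ 0  1  0 -3]
Echelon form has 2 nonzero rows (pivots: ΔT,i)

2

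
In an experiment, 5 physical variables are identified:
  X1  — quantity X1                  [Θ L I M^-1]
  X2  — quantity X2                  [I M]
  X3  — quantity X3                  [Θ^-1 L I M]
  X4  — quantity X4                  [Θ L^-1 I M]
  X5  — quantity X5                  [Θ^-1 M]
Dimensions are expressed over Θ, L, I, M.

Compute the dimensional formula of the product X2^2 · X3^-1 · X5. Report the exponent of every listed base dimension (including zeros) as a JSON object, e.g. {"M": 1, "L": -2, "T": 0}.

{"Θ": 0, "L": -1, "I": 1, "M": 2}

Dimensional matrix (Θ×L×I×M by X1×X2×X3×X4×X5):
  Θ: [ 1  0 -1  1 -1]
  L: [ 1  0  1 -1  0]
  I: [ 1  1  1  1  0]
  M: [-1  1  1  1  1]
  [Θ]: (2)·0+(-1)·-1+(1)·-1 = 0
  [L]: (2)·0+(-1)·1+(1)·0 = -1
  [I]: (2)·1+(-1)·1+(1)·0 = 1
  [M]: (2)·1+(-1)·1+(1)·1 = 2
⇒ L^-1 I M^2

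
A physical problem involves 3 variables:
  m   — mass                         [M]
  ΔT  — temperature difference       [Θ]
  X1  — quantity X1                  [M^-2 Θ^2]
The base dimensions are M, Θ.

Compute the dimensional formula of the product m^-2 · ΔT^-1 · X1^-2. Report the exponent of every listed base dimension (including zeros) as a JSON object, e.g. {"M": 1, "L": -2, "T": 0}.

Dimensional matrix (M×Θ by m×ΔT×X1):
  M: [ 1  0 -2]
  Θ: [ 0  1  2]
  [M]: (-2)·1+(-1)·0+(-2)·-2 = 2
  [Θ]: (-2)·0+(-1)·1+(-2)·2 = -5
⇒ M^2 Θ^-5

{"M": 2, "Θ": -5}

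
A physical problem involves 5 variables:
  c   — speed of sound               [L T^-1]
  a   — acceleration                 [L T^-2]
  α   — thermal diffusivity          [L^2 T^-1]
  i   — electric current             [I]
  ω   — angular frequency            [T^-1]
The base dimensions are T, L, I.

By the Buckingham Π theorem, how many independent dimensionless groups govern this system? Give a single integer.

2

Exponent matrix [T,L,I] × [c,a,α,i,ω]:
  T: [-1 -2 -1  0 -1]
  L: [ 1  1  2  0  0]
  I: [ 0  0  0  1  0]
Echelon form has 3 nonzero rows (pivots: c,a,i)
5 vars − rank 3 = 2 Π groups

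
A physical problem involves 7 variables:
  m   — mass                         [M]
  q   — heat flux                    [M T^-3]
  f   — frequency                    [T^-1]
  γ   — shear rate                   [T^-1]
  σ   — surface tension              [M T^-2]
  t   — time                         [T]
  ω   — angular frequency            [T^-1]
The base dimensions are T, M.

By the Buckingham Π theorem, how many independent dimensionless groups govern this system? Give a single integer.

Dimensional matrix (T×M by m×q×f×γ×σ×t×ω):
  T: [ 0 -3 -1 -1 -2  1 -1]
  M: [ 1  1  0  0  1  0  0]
RREF → pivots at {m,q} ⇒ r = 2
7 vars − rank 2 = 5 Π groups

5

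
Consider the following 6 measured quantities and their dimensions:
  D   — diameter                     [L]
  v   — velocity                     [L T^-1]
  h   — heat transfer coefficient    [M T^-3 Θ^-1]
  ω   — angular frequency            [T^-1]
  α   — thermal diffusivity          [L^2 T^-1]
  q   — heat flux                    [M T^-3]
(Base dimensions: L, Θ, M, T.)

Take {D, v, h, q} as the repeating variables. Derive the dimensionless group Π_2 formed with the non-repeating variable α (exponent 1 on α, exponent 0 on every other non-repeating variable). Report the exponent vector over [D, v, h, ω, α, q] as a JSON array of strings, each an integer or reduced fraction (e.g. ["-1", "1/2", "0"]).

["-1", "-1", "0", "0", "1", "0"]

Write exponents as rows L,Θ,M,T / cols D,v,h,ω,α,q:
  L: [ 1  1  0  0  2  0]
  Θ: [ 0  0 -1  0  0  0]
  M: [ 0  0  1  0  0  1]
  T: [ 0 -1 -3 -1 -1 -3]
Row reduction gives pivot columns D,v,h,q; rank = 4
Repeat: D,v,h,q; free: ω,α
RREF:
  r0: [   1    0    0   -1    1    0]
  r1: [   0    1    0    1    1    0]
  r2: [   0    0    1    0    0    0]
  r3: [   0    0    0    0    0    1]
Fix exponent of α at 1, ω at 0; solve each RREF row for its pivot's exponent:
  r0: exp(D) + (1)·1 = 0 ⇒ exp(D) = -1
  r1: exp(v) + (1)·1 = 0 ⇒ exp(v) = -1
  r2: exp(h) + (0)·1 = 0 ⇒ exp(h) = 0
  r3: exp(q) + (0)·1 = 0 ⇒ exp(q) = 0
Π_2 = D^-1 · v^-1 · α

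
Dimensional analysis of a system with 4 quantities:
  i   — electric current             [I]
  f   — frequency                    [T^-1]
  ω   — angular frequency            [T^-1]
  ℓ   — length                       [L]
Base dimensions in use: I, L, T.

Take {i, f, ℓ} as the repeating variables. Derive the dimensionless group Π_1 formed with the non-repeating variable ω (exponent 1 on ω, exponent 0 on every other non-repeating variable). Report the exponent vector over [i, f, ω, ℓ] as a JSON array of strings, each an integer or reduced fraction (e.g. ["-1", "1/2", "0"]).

Write exponents as rows I,L,T / cols i,f,ω,ℓ:
  I: [ 1  0  0  0]
  L: [ 0  0  0  1]
  T: [ 0 -1 -1  0]
Row reduction gives pivot columns i,f,ℓ; rank = 3
Repeat: i,f,ℓ; free: ω
RREF:
  r0: [   1    0    0    0]
  r1: [   0    1    1    0]
  r2: [   0    0    0    1]
Fix exponent of ω at 1; solve each RREF row for its pivot's exponent:
  r0: exp(i) + (0)·1 = 0 ⇒ exp(i) = 0
  r1: exp(f) + (1)·1 = 0 ⇒ exp(f) = -1
  r2: exp(ℓ) + (0)·1 = 0 ⇒ exp(ℓ) = 0
Π_1 = f^-1 · ω

["0", "-1", "1", "0"]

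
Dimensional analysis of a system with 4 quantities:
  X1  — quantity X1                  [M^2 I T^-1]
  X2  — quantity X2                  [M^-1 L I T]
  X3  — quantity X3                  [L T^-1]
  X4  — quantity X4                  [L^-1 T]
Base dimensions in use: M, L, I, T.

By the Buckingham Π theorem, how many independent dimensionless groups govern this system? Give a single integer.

1

Dimensional matrix (M×L×I×T by X1×X2×X3×X4):
  M: [ 2 -1  0  0]
  L: [ 0  1  1 -1]
  I: [ 1  1  0  0]
  T: [-1  1 -1  1]
RREF → pivots at {X1,X2,X3} ⇒ r = 3
Π count = n − r = 4 − 3 = 1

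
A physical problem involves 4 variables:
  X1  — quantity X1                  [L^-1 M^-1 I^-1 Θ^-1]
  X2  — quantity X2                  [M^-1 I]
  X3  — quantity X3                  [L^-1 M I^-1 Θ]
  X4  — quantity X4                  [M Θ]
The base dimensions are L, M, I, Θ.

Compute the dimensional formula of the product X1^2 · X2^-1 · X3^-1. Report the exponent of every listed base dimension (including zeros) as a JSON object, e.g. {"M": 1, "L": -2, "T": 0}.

Dimensional matrix (L×M×I×Θ by X1×X2×X3×X4):
  L: [-1  0 -1  0]
  M: [-1 -1  1  1]
  I: [-1  1 -1  0]
  Θ: [-1  0  1  1]
  [L]: (2)·-1+(-1)·0+(-1)·-1 = -1
  [M]: (2)·-1+(-1)·-1+(-1)·1 = -2
  [I]: (2)·-1+(-1)·1+(-1)·-1 = -2
  [Θ]: (2)·-1+(-1)·0+(-1)·1 = -3
⇒ L^-1 M^-2 I^-2 Θ^-3

{"L": -1, "M": -2, "I": -2, "Θ": -3}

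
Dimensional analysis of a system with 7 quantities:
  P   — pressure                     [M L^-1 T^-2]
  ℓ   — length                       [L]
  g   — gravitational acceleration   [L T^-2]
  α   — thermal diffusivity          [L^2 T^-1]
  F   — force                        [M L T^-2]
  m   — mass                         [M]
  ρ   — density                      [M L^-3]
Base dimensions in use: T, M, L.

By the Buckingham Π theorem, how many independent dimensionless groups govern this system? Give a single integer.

4

Write exponents as rows T,M,L / cols P,ℓ,g,α,F,m,ρ:
  T: [-2  0 -2 -1 -2  0  0]
  M: [ 1  0  0  0  1  1  1]
  L: [-1  1  1  2  1  0 -3]
Echelon form has 3 nonzero rows (pivots: P,ℓ,g)
Π count = n − r = 7 − 3 = 4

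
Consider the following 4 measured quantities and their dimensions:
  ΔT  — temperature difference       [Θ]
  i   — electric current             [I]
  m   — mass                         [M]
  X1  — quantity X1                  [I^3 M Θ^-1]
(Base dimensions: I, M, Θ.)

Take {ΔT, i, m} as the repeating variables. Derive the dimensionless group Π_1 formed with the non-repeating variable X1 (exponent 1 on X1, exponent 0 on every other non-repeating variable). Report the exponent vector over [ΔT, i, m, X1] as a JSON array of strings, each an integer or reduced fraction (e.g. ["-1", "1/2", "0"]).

Dimensional matrix (I×M×Θ by ΔT×i×m×X1):
  I: [ 0  1  0  3]
  M: [ 0  0  1  1]
  Θ: [ 1  0  0 -1]
Row reduction gives pivot columns ΔT,i,m; rank = 3
Pivot set = {ΔT,i,m}, free = {X1}
RREF:
  r0: [   1    0    0   -1]
  r1: [   0    1    0    3]
  r2: [   0    0    1    1]
Fix exponent of X1 at 1; solve each RREF row for its pivot's exponent:
  r0: exp(ΔT) + (-1)·1 = 0 ⇒ exp(ΔT) = 1
  r1: exp(i) + (3)·1 = 0 ⇒ exp(i) = -3
  r2: exp(m) + (1)·1 = 0 ⇒ exp(m) = -1
Π_1 = ΔT · i^-3 · m^-1 · X1

["1", "-3", "-1", "1"]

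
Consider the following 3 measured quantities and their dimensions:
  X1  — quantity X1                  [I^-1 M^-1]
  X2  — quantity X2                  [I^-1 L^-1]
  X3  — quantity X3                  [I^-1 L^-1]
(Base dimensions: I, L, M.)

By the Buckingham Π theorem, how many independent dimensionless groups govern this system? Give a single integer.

Dimensional matrix (I×L×M by X1×X2×X3):
  I: [-1 -1 -1]
  L: [ 0 -1 -1]
  M: [-1  0  0]
Echelon form has 2 nonzero rows (pivots: X1,X2)
Π count = n − r = 3 − 2 = 1

1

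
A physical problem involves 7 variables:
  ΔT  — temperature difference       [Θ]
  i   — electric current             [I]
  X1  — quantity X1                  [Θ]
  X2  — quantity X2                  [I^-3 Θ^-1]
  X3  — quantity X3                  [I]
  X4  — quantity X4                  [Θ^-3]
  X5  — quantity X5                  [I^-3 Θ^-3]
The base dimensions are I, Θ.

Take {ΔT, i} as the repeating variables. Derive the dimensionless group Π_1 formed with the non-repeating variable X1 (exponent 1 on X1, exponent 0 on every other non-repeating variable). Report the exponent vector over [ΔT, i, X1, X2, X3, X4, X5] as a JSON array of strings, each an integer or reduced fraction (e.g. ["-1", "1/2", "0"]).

Write exponents as rows I,Θ / cols ΔT,i,X1,X2,X3,X4,X5:
  I: [ 0  1  0 -3  1  0 -3]
  Θ: [ 1  0  1 -1  0 -3 -3]
Row reduction gives pivot columns ΔT,i; rank = 2
Repeat: ΔT,i; free: X1,X2,X3,X4,X5
RREF:
  r0: [   1    0    1   -1    0   -3   -3]
  r1: [   0    1    0   -3    1    0   -3]
Fix exponent of X1 at 1, X2 at 0, X3 at 0, X4 at 0, X5 at 0; solve each RREF row for its pivot's exponent:
  r0: exp(ΔT) + (1)·1 = 0 ⇒ exp(ΔT) = -1
  r1: exp(i) + (0)·1 = 0 ⇒ exp(i) = 0
Π_1 = ΔT^-1 · X1

["-1", "0", "1", "0", "0", "0", "0"]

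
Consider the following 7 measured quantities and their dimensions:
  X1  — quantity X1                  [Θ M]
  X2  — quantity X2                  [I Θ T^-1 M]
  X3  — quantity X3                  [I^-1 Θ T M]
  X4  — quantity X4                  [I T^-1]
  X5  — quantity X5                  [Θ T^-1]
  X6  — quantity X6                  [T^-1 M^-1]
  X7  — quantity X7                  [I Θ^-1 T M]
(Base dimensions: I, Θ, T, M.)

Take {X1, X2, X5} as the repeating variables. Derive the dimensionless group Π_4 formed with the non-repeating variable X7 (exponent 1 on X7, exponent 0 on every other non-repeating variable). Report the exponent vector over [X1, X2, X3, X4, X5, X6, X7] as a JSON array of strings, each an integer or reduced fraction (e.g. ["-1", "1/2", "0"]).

Dimensional matrix (I×Θ×T×M by X1×X2×X3×X4×X5×X6×X7):
  I: [ 0  1 -1  1  0  0  1]
  Θ: [ 1  1  1  0  1  0 -1]
  T: [ 0 -1  1 -1 -1 -1  1]
  M: [ 1  1  1  0  0 -1  1]
RREF → pivots at {X1,X2,X5} ⇒ r = 3
Pivot set = {X1,X2,X5}, free = {X3,X4,X6,X7}
RREF:
  r0: [   1    0    2   -1    0   -1    0]
  r1: [   0    1   -1    1    0    0    1]
  r2: [   0    0    0    0    1    1   -2]
  r3: [   0    0    0    0    0    0    0]
Fix exponent of X7 at 1, X3 at 0, X4 at 0, X6 at 0; solve each RREF row for its pivot's exponent:
  r0: exp(X1) + (0)·1 = 0 ⇒ exp(X1) = 0
  r1: exp(X2) + (1)·1 = 0 ⇒ exp(X2) = -1
  r2: exp(X5) + (-2)·1 = 0 ⇒ exp(X5) = 2
Π_4 = X2^-1 · X5^2 · X7

["0", "-1", "0", "0", "2", "0", "1"]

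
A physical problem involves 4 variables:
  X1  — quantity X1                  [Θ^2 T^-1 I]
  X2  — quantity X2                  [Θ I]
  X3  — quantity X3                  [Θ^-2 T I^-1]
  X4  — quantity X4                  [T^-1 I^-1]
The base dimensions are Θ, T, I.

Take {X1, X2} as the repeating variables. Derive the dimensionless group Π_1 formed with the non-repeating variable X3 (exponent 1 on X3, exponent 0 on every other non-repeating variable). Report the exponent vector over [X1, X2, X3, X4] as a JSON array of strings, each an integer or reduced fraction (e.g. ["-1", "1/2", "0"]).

["1", "0", "1", "0"]

Dimensional matrix (Θ×T×I by X1×X2×X3×X4):
  Θ: [ 2  1 -2  0]
  T: [-1  0  1 -1]
  I: [ 1  1 -1 -1]
Echelon form has 2 nonzero rows (pivots: X1,X2)
Pivot set = {X1,X2}, free = {X3,X4}
RREF:
  r0: [   1    0   -1    1]
  r1: [   0    1    0   -2]
  r2: [   0    0    0    0]
Fix exponent of X3 at 1, X4 at 0; solve each RREF row for its pivot's exponent:
  r0: exp(X1) + (-1)·1 = 0 ⇒ exp(X1) = 1
  r1: exp(X2) + (0)·1 = 0 ⇒ exp(X2) = 0
Π_1 = X1 · X3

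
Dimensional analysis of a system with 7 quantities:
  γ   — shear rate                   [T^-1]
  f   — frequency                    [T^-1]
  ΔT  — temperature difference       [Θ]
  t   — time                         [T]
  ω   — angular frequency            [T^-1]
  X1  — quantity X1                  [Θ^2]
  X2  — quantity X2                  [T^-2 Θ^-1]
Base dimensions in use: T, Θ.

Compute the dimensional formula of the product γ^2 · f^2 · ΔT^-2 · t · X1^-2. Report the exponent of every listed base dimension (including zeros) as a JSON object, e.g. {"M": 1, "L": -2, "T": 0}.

Exponent matrix [T,Θ] × [γ,f,ΔT,t,ω,X1,X2]:
  T: [-1 -1  0  1 -1  0 -2]
  Θ: [ 0  0  1  0  0  2 -1]
  [T]: (2)·-1+(2)·-1+(-2)·0+(1)·1+(-2)·0 = -3
  [Θ]: (2)·0+(2)·0+(-2)·1+(1)·0+(-2)·2 = -6
⇒ T^-3 Θ^-6

{"T": -3, "Θ": -6}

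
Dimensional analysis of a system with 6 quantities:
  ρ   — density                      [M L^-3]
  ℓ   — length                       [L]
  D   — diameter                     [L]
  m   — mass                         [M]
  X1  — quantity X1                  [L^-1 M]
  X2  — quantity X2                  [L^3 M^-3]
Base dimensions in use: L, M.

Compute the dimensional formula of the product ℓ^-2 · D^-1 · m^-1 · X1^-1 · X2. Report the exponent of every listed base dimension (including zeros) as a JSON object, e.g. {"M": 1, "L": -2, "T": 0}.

Exponent matrix [L,M] × [ρ,ℓ,D,m,X1,X2]:
  L: [-3  1  1  0 -1  3]
  M: [ 1  0  0  1  1 -3]
  [L]: (-2)·1+(-1)·1+(-1)·0+(-1)·-1+(1)·3 = 1
  [M]: (-2)·0+(-1)·0+(-1)·1+(-1)·1+(1)·-3 = -5
⇒ L M^-5

{"L": 1, "M": -5}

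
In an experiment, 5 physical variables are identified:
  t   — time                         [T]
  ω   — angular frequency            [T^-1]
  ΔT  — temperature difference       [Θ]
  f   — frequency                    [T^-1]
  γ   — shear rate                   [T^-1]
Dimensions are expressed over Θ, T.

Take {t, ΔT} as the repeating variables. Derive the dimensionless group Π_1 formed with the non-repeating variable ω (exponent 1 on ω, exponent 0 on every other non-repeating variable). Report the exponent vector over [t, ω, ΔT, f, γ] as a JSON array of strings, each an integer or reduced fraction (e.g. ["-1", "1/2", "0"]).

Write exponents as rows Θ,T / cols t,ω,ΔT,f,γ:
  Θ: [ 0  0  1  0  0]
  T: [ 1 -1  0 -1 -1]
Row reduction gives pivot columns t,ΔT; rank = 2
Pivot set = {t,ΔT}, free = {ω,f,γ}
RREF:
  r0: [   1   -1    0   -1   -1]
  r1: [   0    0    1    0    0]
Fix exponent of ω at 1, f at 0, γ at 0; solve each RREF row for its pivot's exponent:
  r0: exp(t) + (-1)·1 = 0 ⇒ exp(t) = 1
  r1: exp(ΔT) + (0)·1 = 0 ⇒ exp(ΔT) = 0
Π_1 = t · ω

["1", "1", "0", "0", "0"]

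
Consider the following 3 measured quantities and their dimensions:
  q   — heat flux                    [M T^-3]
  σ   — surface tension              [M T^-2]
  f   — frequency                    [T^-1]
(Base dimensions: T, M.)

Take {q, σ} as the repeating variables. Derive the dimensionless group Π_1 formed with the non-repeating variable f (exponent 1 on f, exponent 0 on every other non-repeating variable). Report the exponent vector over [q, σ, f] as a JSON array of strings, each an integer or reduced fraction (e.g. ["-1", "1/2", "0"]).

["-1", "1", "1"]

Exponent matrix [T,M] × [q,σ,f]:
  T: [-3 -2 -1]
  M: [ 1  1  0]
RREF → pivots at {q,σ} ⇒ r = 2
Pivot set = {q,σ}, free = {f}
RREF:
  r0: [   1    0    1]
  r1: [   0    1   -1]
Fix exponent of f at 1; solve each RREF row for its pivot's exponent:
  r0: exp(q) + (1)·1 = 0 ⇒ exp(q) = -1
  r1: exp(σ) + (-1)·1 = 0 ⇒ exp(σ) = 1
Π_1 = q^-1 · σ · f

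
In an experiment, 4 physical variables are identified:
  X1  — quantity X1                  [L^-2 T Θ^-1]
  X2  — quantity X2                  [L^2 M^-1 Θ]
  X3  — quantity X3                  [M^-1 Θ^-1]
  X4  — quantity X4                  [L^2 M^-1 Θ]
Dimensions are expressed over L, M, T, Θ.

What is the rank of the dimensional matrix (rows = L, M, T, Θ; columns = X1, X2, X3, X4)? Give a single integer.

3

Write exponents as rows L,M,T,Θ / cols X1,X2,X3,X4:
  L: [-2  2  0  2]
  M: [ 0 -1 -1 -1]
  T: [ 1  0  0  0]
  Θ: [-1  1 -1  1]
Row reduction gives pivot columns X1,X2,X3; rank = 3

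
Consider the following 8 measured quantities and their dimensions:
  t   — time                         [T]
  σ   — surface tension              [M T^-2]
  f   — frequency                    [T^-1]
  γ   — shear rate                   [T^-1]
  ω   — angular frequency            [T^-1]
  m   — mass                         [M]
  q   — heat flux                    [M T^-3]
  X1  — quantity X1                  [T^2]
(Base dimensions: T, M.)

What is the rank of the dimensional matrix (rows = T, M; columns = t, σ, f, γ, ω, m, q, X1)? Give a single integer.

Write exponents as rows T,M / cols t,σ,f,γ,ω,m,q,X1:
  T: [ 1 -2 -1 -1 -1  0 -3  2]
  M: [ 0  1  0  0  0  1  1  0]
Echelon form has 2 nonzero rows (pivots: t,σ)

2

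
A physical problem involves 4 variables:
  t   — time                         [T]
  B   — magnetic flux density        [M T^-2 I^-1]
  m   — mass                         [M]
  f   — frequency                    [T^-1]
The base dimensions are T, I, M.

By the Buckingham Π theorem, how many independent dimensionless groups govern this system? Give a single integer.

1

Exponent matrix [T,I,M] × [t,B,m,f]:
  T: [ 1 -2  0 -1]
  I: [ 0 -1  0  0]
  M: [ 0  1  1  0]
Row reduction gives pivot columns t,B,m; rank = 3
n=4, r=3 ⇒ 1 dimensionless group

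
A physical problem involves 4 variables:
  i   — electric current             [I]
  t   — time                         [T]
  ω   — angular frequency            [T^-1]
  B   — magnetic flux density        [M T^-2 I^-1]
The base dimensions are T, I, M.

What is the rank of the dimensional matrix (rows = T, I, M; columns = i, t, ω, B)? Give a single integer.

3

Exponent matrix [T,I,M] × [i,t,ω,B]:
  T: [ 0  1 -1 -2]
  I: [ 1  0  0 -1]
  M: [ 0  0  0  1]
Echelon form has 3 nonzero rows (pivots: i,t,B)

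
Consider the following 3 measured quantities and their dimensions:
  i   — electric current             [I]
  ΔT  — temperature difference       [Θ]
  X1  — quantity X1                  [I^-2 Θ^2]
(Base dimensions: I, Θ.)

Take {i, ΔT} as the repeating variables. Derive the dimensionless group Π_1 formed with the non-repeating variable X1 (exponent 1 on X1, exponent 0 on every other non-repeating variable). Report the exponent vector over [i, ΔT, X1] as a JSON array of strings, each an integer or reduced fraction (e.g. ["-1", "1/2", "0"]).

["2", "-2", "1"]

Write exponents as rows I,Θ / cols i,ΔT,X1:
  I: [ 1  0 -2]
  Θ: [ 0  1  2]
Echelon form has 2 nonzero rows (pivots: i,ΔT)
Repeat: i,ΔT; free: X1
RREF:
  r0: [   1    0   -2]
  r1: [   0    1    2]
Fix exponent of X1 at 1; solve each RREF row for its pivot's exponent:
  r0: exp(i) + (-2)·1 = 0 ⇒ exp(i) = 2
  r1: exp(ΔT) + (2)·1 = 0 ⇒ exp(ΔT) = -2
Π_1 = i^2 · ΔT^-2 · X1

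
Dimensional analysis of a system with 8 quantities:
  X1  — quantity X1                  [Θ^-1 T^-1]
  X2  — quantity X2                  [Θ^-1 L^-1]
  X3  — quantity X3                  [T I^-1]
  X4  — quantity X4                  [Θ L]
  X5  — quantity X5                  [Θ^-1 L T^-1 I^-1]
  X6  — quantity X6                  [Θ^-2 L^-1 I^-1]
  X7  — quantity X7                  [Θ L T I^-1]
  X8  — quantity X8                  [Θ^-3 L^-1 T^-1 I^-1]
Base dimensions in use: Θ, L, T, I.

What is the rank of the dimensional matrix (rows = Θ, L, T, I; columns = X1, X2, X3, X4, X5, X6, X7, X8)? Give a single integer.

Dimensional matrix (Θ×L×T×I by X1×X2×X3×X4×X5×X6×X7×X8):
  Θ: [-1 -1  0  1 -1 -2  1 -3]
  L: [ 0 -1  0  1  1 -1  1 -1]
  T: [-1  0  1  0 -1  0  1 -1]
  I: [ 0  0 -1  0 -1 -1 -1 -1]
RREF → pivots at {X1,X2,X3} ⇒ r = 3

3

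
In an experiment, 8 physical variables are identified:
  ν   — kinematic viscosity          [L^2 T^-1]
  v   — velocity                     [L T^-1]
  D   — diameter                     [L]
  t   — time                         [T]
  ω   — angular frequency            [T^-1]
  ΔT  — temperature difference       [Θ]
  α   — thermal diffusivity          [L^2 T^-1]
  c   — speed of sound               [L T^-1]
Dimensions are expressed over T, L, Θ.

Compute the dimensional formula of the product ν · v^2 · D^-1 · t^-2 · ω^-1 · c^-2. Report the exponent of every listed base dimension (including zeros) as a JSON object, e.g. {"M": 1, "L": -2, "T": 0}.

{"T": -2, "L": 1, "Θ": 0}

Exponent matrix [T,L,Θ] × [ν,v,D,t,ω,ΔT,α,c]:
  T: [-1 -1  0  1 -1  0 -1 -1]
  L: [ 2  1  1  0  0  0  2  1]
  Θ: [ 0  0  0  0  0  1  0  0]
  [T]: (1)·-1+(2)·-1+(-1)·0+(-2)·1+(-1)·-1+(-2)·-1 = -2
  [L]: (1)·2+(2)·1+(-1)·1+(-2)·0+(-1)·0+(-2)·1 = 1
  [Θ]: (1)·0+(2)·0+(-1)·0+(-2)·0+(-1)·0+(-2)·0 = 0
⇒ T^-2 L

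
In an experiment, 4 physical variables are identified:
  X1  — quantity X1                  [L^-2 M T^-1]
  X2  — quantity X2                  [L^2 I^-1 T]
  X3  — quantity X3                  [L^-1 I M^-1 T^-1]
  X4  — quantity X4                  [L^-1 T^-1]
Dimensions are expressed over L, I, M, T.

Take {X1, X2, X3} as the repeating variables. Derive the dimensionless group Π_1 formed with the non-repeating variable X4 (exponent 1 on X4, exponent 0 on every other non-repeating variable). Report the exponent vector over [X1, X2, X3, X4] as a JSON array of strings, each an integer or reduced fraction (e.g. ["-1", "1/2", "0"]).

["-1", "-1", "-1", "1"]

Exponent matrix [L,I,M,T] × [X1,X2,X3,X4]:
  L: [-2  2 -1 -1]
  I: [ 0 -1  1  0]
  M: [ 1  0 -1  0]
  T: [-1  1 -1 -1]
Echelon form has 3 nonzero rows (pivots: X1,X2,X3)
Repeat: X1,X2,X3; free: X4
RREF:
  r0: [   1    0    0    1]
  r1: [   0    1    0    1]
  r2: [   0    0    1    1]
  r3: [   0    0    0    0]
Fix exponent of X4 at 1; solve each RREF row for its pivot's exponent:
  r0: exp(X1) + (1)·1 = 0 ⇒ exp(X1) = -1
  r1: exp(X2) + (1)·1 = 0 ⇒ exp(X2) = -1
  r2: exp(X3) + (1)·1 = 0 ⇒ exp(X3) = -1
Π_1 = X1^-1 · X2^-1 · X3^-1 · X4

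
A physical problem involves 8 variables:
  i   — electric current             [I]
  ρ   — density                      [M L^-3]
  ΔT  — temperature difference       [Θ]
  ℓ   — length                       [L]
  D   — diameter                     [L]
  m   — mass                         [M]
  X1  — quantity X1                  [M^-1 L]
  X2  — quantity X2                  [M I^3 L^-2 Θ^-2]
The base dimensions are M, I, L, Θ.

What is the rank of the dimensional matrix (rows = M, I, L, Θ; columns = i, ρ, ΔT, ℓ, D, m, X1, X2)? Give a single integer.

4

Write exponents as rows M,I,L,Θ / cols i,ρ,ΔT,ℓ,D,m,X1,X2:
  M: [ 0  1  0  0  0  1 -1  1]
  I: [ 1  0  0  0  0  0  0  3]
  L: [ 0 -3  0  1  1  0  1 -2]
  Θ: [ 0  0  1  0  0  0  0 -2]
RREF → pivots at {i,ρ,ΔT,ℓ} ⇒ r = 4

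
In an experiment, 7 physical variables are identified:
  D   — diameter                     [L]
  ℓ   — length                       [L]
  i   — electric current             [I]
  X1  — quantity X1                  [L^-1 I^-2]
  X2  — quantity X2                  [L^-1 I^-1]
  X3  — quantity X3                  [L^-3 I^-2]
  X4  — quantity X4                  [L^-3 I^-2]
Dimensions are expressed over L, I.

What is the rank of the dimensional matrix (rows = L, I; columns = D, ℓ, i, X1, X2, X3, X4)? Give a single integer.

Exponent matrix [L,I] × [D,ℓ,i,X1,X2,X3,X4]:
  L: [ 1  1  0 -1 -1 -3 -3]
  I: [ 0  0  1 -2 -1 -2 -2]
Row reduction gives pivot columns D,i; rank = 2

2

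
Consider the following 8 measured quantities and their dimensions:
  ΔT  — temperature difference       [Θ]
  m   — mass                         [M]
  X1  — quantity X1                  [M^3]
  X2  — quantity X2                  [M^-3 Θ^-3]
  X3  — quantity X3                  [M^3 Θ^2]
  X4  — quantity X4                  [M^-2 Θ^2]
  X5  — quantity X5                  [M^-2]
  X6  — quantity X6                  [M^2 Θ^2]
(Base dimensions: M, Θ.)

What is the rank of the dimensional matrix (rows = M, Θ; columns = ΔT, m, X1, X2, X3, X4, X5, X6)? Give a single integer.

2

Write exponents as rows M,Θ / cols ΔT,m,X1,X2,X3,X4,X5,X6:
  M: [ 0  1  3 -3  3 -2 -2  2]
  Θ: [ 1  0  0 -3  2  2  0  2]
Echelon form has 2 nonzero rows (pivots: ΔT,m)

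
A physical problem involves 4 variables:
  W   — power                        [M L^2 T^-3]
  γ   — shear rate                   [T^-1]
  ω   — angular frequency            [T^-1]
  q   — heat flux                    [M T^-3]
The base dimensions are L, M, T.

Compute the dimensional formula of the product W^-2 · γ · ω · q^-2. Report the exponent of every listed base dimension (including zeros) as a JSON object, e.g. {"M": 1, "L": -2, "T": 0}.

Write exponents as rows L,M,T / cols W,γ,ω,q:
  L: [ 2  0  0  0]
  M: [ 1  0  0  1]
  T: [-3 -1 -1 -3]
  [L]: (-2)·2+(1)·0+(1)·0+(-2)·0 = -4
  [M]: (-2)·1+(1)·0+(1)·0+(-2)·1 = -4
  [T]: (-2)·-3+(1)·-1+(1)·-1+(-2)·-3 = 10
⇒ L^-4 M^-4 T^10

{"L": -4, "M": -4, "T": 10}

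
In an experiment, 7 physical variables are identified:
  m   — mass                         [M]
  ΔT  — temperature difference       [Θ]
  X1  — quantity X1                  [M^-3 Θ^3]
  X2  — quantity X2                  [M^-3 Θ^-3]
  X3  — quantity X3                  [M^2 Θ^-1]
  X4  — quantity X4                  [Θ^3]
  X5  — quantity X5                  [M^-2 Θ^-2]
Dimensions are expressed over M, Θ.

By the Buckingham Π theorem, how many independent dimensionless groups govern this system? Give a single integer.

Write exponents as rows M,Θ / cols m,ΔT,X1,X2,X3,X4,X5:
  M: [ 1  0 -3 -3  2  0 -2]
  Θ: [ 0  1  3 -3 -1  3 -2]
Row reduction gives pivot columns m,ΔT; rank = 2
n=7, r=2 ⇒ 5 dimensionless groups

5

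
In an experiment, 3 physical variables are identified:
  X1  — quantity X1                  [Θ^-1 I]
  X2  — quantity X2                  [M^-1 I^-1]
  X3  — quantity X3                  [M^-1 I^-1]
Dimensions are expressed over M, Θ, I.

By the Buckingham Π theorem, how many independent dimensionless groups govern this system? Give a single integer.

1

Dimensional matrix (M×Θ×I by X1×X2×X3):
  M: [ 0 -1 -1]
  Θ: [-1  0  0]
  I: [ 1 -1 -1]
RREF → pivots at {X1,X2} ⇒ r = 2
n=3, r=2 ⇒ 1 dimensionless group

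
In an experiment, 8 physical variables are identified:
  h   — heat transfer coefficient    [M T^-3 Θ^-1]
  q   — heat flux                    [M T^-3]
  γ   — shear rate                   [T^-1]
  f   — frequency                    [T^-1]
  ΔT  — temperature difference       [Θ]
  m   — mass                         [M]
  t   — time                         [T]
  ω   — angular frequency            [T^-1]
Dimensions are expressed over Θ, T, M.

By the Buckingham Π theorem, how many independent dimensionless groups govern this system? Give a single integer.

Write exponents as rows Θ,T,M / cols h,q,γ,f,ΔT,m,t,ω:
  Θ: [-1  0  0  0  1  0  0  0]
  T: [-3 -3 -1 -1  0  0  1 -1]
  M: [ 1  1  0  0  0  1  0  0]
Row reduction gives pivot columns h,q,γ; rank = 3
Π count = n − r = 8 − 3 = 5

5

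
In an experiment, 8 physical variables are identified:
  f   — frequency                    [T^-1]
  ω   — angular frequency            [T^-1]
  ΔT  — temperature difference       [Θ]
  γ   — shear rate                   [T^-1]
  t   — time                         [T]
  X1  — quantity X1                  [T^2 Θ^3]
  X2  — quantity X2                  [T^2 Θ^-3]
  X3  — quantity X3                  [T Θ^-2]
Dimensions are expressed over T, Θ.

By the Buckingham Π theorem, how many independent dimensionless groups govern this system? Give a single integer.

6

Write exponents as rows T,Θ / cols f,ω,ΔT,γ,t,X1,X2,X3:
  T: [-1 -1  0 -1  1  2  2  1]
  Θ: [ 0  0  1  0  0  3 -3 -2]
RREF → pivots at {f,ΔT} ⇒ r = 2
n=8, r=2 ⇒ 6 dimensionless groups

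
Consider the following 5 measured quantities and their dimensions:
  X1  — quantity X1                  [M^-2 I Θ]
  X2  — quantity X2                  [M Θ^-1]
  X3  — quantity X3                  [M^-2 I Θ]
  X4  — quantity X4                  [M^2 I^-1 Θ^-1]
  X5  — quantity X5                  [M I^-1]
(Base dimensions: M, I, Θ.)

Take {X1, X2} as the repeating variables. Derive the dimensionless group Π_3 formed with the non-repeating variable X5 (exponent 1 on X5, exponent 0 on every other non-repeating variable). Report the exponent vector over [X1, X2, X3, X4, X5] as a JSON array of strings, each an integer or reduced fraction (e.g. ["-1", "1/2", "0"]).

["1", "1", "0", "0", "1"]

Write exponents as rows M,I,Θ / cols X1,X2,X3,X4,X5:
  M: [-2  1 -2  2  1]
  I: [ 1  0  1 -1 -1]
  Θ: [ 1 -1  1 -1  0]
Row reduction gives pivot columns X1,X2; rank = 2
Repeat: X1,X2; free: X3,X4,X5
RREF:
  r0: [   1    0    1   -1   -1]
  r1: [   0    1    0    0   -1]
  r2: [   0    0    0    0    0]
Fix exponent of X5 at 1, X3 at 0, X4 at 0; solve each RREF row for its pivot's exponent:
  r0: exp(X1) + (-1)·1 = 0 ⇒ exp(X1) = 1
  r1: exp(X2) + (-1)·1 = 0 ⇒ exp(X2) = 1
Π_3 = X1 · X2 · X5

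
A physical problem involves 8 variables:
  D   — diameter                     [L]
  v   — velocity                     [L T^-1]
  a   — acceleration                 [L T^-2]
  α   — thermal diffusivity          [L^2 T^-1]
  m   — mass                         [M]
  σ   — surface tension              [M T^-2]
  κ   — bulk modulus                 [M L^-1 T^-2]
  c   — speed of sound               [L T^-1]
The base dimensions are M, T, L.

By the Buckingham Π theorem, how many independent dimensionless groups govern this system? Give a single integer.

Exponent matrix [M,T,L] × [D,v,a,α,m,σ,κ,c]:
  M: [ 0  0  0  0  1  1  1  0]
  T: [ 0 -1 -2 -1  0 -2 -2 -1]
  L: [ 1  1  1  2  0  0 -1  1]
RREF → pivots at {D,v,m} ⇒ r = 3
8 vars − rank 3 = 5 Π groups

5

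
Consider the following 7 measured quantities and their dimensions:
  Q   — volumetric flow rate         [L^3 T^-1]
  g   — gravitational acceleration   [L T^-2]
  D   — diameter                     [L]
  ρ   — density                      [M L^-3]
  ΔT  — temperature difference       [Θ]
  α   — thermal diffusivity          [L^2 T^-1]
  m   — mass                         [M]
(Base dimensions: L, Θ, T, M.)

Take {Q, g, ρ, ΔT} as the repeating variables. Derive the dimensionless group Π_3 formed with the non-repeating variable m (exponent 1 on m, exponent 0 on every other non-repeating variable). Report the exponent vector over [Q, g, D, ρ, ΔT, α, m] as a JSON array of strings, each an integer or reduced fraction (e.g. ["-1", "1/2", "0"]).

["-6/5", "3/5", "0", "-1", "0", "0", "1"]

Exponent matrix [L,Θ,T,M] × [Q,g,D,ρ,ΔT,α,m]:
  L: [ 3  1  1 -3  0  2  0]
  Θ: [ 0  0  0  0  1  0  0]
  T: [-1 -2  0  0  0 -1  0]
  M: [ 0  0  0  1  0  0  1]
RREF → pivots at {Q,g,ρ,ΔT} ⇒ r = 4
Pivot set = {Q,g,ρ,ΔT}, free = {D,α,m}
RREF:
  r0: [   1    0  2/5    0    0  3/5  6/5]
  r1: [   0    1 -1/5    0    0  1/5 -3/5]
  r2: [   0    0    0    1    0    0    1]
  r3: [   0    0    0    0    1    0    0]
Fix exponent of m at 1, D at 0, α at 0; solve each RREF row for its pivot's exponent:
  r0: exp(Q) + (6/5)·1 = 0 ⇒ exp(Q) = -6/5
  r1: exp(g) + (-3/5)·1 = 0 ⇒ exp(g) = 3/5
  r2: exp(ρ) + (1)·1 = 0 ⇒ exp(ρ) = -1
  r3: exp(ΔT) + (0)·1 = 0 ⇒ exp(ΔT) = 0
Π_3 = Q^(-6/5) · g^(3/5) · ρ^-1 · m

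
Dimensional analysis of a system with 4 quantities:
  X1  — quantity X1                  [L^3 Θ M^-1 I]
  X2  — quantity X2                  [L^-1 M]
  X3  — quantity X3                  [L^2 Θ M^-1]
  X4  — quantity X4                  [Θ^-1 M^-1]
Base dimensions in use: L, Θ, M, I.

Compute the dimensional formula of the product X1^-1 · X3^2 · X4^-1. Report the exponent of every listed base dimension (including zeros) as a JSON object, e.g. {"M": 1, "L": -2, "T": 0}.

{"L": 1, "Θ": 2, "M": 0, "I": -1}

Dimensional matrix (L×Θ×M×I by X1×X2×X3×X4):
  L: [ 3 -1  2  0]
  Θ: [ 1  0  1 -1]
  M: [-1  1 -1 -1]
  I: [ 1  0  0  0]
  [L]: (-1)·3+(2)·2+(-1)·0 = 1
  [Θ]: (-1)·1+(2)·1+(-1)·-1 = 2
  [M]: (-1)·-1+(2)·-1+(-1)·-1 = 0
  [I]: (-1)·1+(2)·0+(-1)·0 = -1
⇒ L Θ^2 I^-1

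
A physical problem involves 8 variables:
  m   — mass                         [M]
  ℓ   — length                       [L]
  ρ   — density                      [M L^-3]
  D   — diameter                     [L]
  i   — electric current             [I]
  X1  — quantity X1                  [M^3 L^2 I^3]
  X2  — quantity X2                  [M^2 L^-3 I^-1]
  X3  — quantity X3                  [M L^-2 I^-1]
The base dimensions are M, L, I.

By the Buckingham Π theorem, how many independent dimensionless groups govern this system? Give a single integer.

5

Exponent matrix [M,L,I] × [m,ℓ,ρ,D,i,X1,X2,X3]:
  M: [ 1  0  1  0  0  3  2  1]
  L: [ 0  1 -3  1  0  2 -3 -2]
  I: [ 0  0  0  0  1  3 -1 -1]
Row reduction gives pivot columns m,ℓ,i; rank = 3
Π count = n − r = 8 − 3 = 5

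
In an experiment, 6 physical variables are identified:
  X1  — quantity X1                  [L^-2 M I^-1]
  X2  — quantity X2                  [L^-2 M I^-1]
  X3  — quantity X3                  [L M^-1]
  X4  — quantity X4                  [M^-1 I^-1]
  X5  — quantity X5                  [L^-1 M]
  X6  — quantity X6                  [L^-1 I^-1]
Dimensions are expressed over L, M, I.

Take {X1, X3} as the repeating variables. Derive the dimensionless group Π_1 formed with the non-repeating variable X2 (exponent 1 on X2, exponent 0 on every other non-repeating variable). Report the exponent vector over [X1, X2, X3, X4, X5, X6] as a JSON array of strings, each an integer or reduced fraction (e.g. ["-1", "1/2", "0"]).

["-1", "1", "0", "0", "0", "0"]

Exponent matrix [L,M,I] × [X1,X2,X3,X4,X5,X6]:
  L: [-2 -2  1  0 -1 -1]
  M: [ 1  1 -1 -1  1  0]
  I: [-1 -1  0 -1  0 -1]
Row reduction gives pivot columns X1,X3; rank = 2
Pivot set = {X1,X3}, free = {X2,X4,X5,X6}
RREF:
  r0: [   1    1    0    1    0    1]
  r1: [   0    0    1    2   -1    1]
  r2: [   0    0    0    0    0    0]
Fix exponent of X2 at 1, X4 at 0, X5 at 0, X6 at 0; solve each RREF row for its pivot's exponent:
  r0: exp(X1) + (1)·1 = 0 ⇒ exp(X1) = -1
  r1: exp(X3) + (0)·1 = 0 ⇒ exp(X3) = 0
Π_1 = X1^-1 · X2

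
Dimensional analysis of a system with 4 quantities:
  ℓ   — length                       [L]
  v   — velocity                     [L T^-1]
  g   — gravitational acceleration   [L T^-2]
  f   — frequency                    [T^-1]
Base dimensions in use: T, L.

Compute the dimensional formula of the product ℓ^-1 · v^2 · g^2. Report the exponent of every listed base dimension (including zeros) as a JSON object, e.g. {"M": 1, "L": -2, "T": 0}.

{"T": -6, "L": 3}

Exponent matrix [T,L] × [ℓ,v,g,f]:
  T: [ 0 -1 -2 -1]
  L: [ 1  1  1  0]
  [T]: (-1)·0+(2)·-1+(2)·-2 = -6
  [L]: (-1)·1+(2)·1+(2)·1 = 3
⇒ T^-6 L^3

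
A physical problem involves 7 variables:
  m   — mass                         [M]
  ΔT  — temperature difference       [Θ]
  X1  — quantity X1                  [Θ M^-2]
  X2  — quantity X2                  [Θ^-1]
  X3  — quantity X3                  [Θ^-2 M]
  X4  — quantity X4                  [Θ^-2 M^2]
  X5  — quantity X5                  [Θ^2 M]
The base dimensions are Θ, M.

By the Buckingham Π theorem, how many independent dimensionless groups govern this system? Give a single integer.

Exponent matrix [Θ,M] × [m,ΔT,X1,X2,X3,X4,X5]:
  Θ: [ 0  1  1 -1 -2 -2  2]
  M: [ 1  0 -2  0  1  2  1]
RREF → pivots at {m,ΔT} ⇒ r = 2
n=7, r=2 ⇒ 5 dimensionless groups

5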